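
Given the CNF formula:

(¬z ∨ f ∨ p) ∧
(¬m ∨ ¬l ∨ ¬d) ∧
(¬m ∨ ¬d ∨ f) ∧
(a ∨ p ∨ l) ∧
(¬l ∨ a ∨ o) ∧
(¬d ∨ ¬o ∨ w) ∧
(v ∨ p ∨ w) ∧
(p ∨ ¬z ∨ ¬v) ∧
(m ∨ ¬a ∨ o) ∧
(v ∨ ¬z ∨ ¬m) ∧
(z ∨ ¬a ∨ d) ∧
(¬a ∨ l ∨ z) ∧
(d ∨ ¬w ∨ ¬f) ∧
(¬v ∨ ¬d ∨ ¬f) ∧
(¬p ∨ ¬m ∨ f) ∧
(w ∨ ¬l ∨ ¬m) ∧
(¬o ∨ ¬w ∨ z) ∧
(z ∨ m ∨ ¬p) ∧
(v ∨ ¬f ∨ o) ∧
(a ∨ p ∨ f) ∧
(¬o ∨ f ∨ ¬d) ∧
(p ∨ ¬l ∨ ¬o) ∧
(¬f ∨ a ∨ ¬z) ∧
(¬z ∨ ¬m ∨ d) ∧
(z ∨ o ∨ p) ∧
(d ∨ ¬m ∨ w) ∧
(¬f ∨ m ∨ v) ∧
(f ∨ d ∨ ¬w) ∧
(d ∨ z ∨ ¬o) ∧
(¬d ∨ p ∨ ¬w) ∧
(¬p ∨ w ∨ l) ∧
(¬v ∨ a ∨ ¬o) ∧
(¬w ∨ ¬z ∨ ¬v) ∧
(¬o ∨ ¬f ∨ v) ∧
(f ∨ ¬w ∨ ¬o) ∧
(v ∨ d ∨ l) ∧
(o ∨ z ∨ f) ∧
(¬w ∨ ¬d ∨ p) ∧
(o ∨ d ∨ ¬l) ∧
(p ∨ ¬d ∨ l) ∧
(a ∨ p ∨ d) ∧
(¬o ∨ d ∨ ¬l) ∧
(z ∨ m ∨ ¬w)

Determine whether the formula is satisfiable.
Yes

Yes, the formula is satisfiable.

One satisfying assignment is: d=True, w=True, f=False, v=False, p=True, l=False, o=False, a=False, z=True, m=False

Verification: With this assignment, all 43 clauses evaluate to true.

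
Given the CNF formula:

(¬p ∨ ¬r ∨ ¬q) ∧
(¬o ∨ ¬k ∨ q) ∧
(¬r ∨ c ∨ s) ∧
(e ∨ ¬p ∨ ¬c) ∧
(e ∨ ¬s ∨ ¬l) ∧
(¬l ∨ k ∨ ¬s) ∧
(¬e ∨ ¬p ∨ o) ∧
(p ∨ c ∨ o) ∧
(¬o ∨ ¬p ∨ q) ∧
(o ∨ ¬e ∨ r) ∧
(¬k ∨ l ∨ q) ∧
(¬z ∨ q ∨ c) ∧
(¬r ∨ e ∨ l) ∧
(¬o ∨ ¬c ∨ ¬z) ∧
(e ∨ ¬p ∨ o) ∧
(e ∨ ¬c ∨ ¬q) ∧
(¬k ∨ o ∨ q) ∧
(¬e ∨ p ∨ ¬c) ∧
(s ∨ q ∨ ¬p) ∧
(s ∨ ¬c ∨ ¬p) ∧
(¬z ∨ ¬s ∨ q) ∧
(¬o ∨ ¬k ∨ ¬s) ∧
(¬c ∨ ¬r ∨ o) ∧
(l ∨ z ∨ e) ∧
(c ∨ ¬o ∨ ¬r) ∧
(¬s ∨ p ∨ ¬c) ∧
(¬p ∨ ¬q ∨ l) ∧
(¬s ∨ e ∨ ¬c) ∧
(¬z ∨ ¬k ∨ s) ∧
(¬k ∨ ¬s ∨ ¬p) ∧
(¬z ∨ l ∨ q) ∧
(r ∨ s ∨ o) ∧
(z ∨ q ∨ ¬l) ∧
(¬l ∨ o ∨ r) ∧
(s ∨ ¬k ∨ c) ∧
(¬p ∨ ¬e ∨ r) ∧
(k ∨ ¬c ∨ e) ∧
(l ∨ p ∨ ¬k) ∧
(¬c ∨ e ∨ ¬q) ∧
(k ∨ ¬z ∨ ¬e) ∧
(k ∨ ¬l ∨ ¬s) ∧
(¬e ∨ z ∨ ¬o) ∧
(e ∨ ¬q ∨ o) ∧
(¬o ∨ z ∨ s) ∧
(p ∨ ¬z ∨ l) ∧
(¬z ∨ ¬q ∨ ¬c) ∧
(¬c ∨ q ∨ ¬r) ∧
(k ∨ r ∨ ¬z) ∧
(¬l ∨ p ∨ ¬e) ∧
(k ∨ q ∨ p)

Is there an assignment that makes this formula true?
No

No, the formula is not satisfiable.

No assignment of truth values to the variables can make all 50 clauses true simultaneously.

The formula is UNSAT (unsatisfiable).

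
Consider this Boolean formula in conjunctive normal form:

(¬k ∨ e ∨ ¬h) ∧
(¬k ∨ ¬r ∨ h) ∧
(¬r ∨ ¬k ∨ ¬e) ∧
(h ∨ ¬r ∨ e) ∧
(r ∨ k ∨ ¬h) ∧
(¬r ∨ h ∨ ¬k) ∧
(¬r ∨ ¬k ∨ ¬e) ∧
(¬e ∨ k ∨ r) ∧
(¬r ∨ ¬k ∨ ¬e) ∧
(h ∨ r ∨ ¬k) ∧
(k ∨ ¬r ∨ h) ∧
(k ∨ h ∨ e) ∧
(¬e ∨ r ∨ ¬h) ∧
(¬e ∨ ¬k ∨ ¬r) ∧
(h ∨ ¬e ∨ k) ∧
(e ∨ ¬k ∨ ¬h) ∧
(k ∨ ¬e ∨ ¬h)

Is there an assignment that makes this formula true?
Yes

Yes, the formula is satisfiable.

One satisfying assignment is: r=True, h=True, e=False, k=False

Verification: With this assignment, all 17 clauses evaluate to true.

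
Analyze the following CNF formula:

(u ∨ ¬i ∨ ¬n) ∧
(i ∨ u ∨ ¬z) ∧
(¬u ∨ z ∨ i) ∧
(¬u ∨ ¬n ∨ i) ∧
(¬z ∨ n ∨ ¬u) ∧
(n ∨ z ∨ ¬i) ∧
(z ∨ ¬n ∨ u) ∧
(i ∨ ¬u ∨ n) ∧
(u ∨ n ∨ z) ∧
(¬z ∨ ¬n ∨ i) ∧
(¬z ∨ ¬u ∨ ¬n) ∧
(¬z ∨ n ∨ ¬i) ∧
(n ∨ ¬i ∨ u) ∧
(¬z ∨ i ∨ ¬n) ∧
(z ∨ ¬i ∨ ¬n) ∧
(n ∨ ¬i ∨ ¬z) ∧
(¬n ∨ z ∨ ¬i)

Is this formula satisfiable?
No

No, the formula is not satisfiable.

No assignment of truth values to the variables can make all 17 clauses true simultaneously.

The formula is UNSAT (unsatisfiable).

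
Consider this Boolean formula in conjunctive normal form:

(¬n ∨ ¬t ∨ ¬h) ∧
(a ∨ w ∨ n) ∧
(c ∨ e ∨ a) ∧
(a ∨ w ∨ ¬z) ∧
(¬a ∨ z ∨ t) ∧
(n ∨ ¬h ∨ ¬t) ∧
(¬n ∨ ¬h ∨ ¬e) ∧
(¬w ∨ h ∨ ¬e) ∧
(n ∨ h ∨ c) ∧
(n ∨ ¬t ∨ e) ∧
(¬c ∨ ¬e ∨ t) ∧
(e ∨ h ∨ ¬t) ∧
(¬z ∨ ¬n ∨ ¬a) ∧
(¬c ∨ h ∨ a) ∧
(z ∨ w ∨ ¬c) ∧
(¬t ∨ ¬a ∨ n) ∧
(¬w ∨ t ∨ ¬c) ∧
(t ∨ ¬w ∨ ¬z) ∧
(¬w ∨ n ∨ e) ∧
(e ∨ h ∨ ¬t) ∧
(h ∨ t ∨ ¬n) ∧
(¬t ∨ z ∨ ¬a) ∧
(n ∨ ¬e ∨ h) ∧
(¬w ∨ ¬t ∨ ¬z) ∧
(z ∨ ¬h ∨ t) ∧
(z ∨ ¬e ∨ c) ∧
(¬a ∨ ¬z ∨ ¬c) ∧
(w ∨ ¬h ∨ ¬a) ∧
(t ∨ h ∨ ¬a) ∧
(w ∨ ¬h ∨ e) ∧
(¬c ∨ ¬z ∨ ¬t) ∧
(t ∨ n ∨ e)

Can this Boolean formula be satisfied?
No

No, the formula is not satisfiable.

No assignment of truth values to the variables can make all 32 clauses true simultaneously.

The formula is UNSAT (unsatisfiable).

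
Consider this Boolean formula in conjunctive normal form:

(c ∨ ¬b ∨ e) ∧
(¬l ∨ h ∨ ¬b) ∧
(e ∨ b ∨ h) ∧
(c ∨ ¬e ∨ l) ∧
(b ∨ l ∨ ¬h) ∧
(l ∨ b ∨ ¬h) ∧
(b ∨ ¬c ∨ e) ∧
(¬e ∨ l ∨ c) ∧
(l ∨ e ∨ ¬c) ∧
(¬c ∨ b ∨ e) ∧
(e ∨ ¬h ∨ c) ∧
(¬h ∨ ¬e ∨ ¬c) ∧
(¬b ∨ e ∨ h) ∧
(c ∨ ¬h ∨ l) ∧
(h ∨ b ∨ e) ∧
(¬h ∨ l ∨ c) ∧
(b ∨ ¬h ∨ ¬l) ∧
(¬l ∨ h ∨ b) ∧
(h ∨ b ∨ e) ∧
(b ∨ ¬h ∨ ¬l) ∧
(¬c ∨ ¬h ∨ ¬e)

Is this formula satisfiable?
Yes

Yes, the formula is satisfiable.

One satisfying assignment is: c=True, h=False, b=False, l=False, e=True

Verification: With this assignment, all 21 clauses evaluate to true.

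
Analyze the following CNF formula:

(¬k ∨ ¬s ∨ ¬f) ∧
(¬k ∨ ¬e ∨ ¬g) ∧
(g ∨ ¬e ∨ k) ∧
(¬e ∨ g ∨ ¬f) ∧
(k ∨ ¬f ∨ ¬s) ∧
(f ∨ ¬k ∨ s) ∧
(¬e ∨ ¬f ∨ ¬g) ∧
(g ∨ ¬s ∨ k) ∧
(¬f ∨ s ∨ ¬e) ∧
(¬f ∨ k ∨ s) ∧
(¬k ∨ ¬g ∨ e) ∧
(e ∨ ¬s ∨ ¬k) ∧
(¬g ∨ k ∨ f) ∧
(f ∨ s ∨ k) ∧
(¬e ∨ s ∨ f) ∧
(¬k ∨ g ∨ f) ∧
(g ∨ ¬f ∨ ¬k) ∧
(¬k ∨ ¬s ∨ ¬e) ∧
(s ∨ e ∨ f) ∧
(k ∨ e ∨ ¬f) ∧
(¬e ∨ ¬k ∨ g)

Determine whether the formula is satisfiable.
No

No, the formula is not satisfiable.

No assignment of truth values to the variables can make all 21 clauses true simultaneously.

The formula is UNSAT (unsatisfiable).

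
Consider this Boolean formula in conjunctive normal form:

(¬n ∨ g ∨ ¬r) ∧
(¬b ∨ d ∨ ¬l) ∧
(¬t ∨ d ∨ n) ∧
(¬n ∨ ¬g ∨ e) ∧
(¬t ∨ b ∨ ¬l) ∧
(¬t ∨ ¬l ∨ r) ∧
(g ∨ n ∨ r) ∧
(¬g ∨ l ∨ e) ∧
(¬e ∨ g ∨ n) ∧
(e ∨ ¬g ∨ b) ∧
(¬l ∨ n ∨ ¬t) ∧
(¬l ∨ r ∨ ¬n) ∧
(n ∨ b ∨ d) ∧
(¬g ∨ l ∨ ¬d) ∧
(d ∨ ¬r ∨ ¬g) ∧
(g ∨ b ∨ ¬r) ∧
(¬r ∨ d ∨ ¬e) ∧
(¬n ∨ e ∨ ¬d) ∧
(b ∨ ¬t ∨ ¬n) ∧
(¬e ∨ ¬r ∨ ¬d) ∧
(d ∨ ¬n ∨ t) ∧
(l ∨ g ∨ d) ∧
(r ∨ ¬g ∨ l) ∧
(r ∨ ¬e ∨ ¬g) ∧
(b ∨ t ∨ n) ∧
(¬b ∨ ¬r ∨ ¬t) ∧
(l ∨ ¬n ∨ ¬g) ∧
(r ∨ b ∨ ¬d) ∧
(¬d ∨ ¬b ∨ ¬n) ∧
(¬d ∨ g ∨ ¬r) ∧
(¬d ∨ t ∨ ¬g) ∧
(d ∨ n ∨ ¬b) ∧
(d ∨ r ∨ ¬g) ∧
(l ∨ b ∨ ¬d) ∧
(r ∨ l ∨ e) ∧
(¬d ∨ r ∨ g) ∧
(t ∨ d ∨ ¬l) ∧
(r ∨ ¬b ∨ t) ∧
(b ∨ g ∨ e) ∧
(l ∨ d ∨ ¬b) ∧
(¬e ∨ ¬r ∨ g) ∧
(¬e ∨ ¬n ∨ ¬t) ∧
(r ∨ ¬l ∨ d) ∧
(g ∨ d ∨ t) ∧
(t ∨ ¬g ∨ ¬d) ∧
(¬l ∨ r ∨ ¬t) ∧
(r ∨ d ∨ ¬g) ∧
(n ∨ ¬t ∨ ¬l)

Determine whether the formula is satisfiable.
No

No, the formula is not satisfiable.

No assignment of truth values to the variables can make all 48 clauses true simultaneously.

The formula is UNSAT (unsatisfiable).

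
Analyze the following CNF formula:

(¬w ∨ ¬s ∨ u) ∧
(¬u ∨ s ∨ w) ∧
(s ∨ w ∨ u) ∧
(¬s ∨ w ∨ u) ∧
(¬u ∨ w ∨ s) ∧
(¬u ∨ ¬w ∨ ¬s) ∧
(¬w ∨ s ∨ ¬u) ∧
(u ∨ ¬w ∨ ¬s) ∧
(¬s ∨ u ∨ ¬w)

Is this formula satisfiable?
Yes

Yes, the formula is satisfiable.

One satisfying assignment is: s=False, u=False, w=True

Verification: With this assignment, all 9 clauses evaluate to true.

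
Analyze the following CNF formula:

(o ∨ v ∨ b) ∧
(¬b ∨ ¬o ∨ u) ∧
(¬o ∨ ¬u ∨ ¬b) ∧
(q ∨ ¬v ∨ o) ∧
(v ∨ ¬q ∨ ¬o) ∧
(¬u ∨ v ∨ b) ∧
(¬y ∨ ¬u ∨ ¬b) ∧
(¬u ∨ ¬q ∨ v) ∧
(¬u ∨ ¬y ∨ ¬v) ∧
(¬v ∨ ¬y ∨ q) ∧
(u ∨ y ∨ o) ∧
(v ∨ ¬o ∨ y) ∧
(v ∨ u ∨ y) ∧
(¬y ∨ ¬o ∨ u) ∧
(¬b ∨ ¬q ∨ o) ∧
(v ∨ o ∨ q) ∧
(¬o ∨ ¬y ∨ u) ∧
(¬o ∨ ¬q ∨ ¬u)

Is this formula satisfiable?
Yes

Yes, the formula is satisfiable.

One satisfying assignment is: v=True, b=False, o=True, u=False, q=False, y=False

Verification: With this assignment, all 18 clauses evaluate to true.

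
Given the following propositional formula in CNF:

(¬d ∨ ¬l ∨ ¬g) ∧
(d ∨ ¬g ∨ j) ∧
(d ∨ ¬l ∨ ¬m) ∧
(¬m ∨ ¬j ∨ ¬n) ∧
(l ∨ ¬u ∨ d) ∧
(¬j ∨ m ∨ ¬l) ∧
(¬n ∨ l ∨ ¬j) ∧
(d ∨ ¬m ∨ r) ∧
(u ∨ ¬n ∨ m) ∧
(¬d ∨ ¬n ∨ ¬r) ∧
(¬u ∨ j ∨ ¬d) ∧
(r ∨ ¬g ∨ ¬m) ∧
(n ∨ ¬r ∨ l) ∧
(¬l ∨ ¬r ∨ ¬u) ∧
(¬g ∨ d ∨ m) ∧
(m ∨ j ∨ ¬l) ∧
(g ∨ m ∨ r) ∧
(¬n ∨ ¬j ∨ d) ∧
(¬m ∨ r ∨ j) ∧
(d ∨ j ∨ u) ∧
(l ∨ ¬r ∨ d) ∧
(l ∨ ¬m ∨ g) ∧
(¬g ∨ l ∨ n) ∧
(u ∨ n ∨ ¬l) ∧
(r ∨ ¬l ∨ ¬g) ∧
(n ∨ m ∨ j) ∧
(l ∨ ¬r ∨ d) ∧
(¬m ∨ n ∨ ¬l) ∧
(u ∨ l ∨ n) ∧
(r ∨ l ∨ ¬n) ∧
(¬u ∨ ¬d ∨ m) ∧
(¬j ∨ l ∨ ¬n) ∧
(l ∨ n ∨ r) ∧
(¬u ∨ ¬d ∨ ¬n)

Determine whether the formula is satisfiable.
No

No, the formula is not satisfiable.

No assignment of truth values to the variables can make all 34 clauses true simultaneously.

The formula is UNSAT (unsatisfiable).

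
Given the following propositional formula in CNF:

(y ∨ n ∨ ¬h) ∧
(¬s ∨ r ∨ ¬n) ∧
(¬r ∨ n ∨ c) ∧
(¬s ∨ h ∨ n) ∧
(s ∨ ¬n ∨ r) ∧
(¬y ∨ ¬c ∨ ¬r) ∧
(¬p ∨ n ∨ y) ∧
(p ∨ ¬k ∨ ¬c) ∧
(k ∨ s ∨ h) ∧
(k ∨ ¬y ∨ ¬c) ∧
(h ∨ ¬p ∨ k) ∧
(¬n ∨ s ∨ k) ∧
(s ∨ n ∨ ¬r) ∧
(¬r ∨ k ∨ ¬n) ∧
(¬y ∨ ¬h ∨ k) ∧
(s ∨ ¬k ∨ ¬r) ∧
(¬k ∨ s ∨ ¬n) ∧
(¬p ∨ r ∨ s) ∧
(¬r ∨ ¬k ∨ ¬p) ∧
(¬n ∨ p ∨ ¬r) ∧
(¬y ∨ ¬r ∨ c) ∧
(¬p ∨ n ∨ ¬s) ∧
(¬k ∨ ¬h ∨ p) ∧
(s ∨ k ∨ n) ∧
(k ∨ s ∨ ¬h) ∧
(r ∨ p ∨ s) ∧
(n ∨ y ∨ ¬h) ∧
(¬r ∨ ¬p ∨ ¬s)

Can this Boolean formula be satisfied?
No

No, the formula is not satisfiable.

No assignment of truth values to the variables can make all 28 clauses true simultaneously.

The formula is UNSAT (unsatisfiable).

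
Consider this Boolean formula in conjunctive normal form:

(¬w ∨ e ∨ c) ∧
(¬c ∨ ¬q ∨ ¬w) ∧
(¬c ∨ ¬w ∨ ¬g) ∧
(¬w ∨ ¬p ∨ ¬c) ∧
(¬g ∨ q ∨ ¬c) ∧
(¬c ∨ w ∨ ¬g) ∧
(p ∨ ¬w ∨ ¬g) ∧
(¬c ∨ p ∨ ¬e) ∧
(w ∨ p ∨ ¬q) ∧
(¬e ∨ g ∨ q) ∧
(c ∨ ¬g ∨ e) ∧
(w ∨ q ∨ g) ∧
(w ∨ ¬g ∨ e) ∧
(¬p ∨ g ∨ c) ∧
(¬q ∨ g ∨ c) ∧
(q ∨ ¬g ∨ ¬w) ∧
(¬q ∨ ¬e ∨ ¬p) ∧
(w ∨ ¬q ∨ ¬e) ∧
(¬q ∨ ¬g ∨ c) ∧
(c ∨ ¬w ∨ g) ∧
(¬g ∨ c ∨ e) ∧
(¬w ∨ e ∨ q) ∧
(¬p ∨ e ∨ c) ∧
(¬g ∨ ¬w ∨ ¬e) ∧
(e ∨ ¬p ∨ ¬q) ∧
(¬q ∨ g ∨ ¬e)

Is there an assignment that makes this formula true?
Yes

Yes, the formula is satisfiable.

One satisfying assignment is: q=False, p=False, g=True, w=False, e=True, c=False

Verification: With this assignment, all 26 clauses evaluate to true.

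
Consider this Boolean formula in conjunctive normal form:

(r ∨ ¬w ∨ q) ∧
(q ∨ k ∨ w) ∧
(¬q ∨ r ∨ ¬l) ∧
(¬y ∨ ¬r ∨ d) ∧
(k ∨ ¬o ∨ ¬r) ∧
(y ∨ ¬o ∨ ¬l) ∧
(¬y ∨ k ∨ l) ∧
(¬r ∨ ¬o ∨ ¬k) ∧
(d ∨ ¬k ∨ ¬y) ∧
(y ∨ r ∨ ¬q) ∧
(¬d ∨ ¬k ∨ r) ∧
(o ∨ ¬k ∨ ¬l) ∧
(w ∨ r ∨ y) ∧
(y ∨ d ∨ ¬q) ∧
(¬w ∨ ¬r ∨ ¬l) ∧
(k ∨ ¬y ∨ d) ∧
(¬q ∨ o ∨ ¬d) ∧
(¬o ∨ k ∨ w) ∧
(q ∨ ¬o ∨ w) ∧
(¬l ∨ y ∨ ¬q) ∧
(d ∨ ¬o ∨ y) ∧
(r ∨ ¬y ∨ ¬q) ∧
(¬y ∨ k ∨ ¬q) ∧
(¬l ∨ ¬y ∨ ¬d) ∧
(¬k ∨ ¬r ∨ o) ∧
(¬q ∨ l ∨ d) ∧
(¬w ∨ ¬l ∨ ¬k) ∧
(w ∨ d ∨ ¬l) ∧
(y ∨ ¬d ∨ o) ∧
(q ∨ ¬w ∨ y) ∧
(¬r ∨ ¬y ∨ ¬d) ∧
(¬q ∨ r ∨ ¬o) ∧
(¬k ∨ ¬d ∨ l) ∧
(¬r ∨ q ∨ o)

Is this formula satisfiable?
No

No, the formula is not satisfiable.

No assignment of truth values to the variables can make all 34 clauses true simultaneously.

The formula is UNSAT (unsatisfiable).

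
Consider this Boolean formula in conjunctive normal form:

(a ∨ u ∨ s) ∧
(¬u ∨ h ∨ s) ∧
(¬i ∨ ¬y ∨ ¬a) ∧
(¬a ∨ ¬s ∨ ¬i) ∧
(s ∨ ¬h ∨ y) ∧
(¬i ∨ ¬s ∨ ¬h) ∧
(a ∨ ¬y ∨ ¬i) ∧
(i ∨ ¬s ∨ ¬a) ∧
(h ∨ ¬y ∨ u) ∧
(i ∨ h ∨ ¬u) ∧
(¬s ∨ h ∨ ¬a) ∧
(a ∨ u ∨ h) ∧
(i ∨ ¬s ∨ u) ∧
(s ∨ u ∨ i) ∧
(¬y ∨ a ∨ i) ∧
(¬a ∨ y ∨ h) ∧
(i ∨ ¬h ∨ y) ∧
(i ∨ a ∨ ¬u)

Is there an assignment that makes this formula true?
Yes

Yes, the formula is satisfiable.

One satisfying assignment is: a=False, u=True, i=True, h=False, s=True, y=False

Verification: With this assignment, all 18 clauses evaluate to true.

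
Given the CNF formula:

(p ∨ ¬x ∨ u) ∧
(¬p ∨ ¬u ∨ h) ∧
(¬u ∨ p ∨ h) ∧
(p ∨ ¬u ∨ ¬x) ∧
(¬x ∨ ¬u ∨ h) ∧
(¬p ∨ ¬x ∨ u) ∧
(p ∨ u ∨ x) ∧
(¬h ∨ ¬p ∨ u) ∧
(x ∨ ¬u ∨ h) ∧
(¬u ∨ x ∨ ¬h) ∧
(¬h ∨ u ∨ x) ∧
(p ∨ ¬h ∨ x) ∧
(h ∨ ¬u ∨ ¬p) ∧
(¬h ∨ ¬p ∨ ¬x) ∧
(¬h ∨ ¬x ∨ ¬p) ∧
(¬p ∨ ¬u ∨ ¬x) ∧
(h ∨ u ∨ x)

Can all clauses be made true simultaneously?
No

No, the formula is not satisfiable.

No assignment of truth values to the variables can make all 17 clauses true simultaneously.

The formula is UNSAT (unsatisfiable).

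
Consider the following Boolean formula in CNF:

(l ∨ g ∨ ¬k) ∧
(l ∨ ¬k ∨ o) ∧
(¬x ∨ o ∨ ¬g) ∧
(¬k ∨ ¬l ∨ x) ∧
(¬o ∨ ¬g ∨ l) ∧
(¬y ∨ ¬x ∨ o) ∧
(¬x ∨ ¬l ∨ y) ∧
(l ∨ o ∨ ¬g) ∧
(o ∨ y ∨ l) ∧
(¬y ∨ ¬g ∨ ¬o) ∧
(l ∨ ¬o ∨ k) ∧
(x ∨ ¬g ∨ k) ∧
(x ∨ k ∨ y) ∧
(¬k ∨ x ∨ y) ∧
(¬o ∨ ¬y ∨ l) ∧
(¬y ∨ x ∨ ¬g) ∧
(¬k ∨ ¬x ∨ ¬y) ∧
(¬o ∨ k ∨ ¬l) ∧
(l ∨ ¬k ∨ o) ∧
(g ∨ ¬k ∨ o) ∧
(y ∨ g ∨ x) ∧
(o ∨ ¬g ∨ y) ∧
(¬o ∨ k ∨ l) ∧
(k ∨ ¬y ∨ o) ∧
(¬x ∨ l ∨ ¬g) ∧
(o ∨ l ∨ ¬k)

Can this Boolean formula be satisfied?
No

No, the formula is not satisfiable.

No assignment of truth values to the variables can make all 26 clauses true simultaneously.

The formula is UNSAT (unsatisfiable).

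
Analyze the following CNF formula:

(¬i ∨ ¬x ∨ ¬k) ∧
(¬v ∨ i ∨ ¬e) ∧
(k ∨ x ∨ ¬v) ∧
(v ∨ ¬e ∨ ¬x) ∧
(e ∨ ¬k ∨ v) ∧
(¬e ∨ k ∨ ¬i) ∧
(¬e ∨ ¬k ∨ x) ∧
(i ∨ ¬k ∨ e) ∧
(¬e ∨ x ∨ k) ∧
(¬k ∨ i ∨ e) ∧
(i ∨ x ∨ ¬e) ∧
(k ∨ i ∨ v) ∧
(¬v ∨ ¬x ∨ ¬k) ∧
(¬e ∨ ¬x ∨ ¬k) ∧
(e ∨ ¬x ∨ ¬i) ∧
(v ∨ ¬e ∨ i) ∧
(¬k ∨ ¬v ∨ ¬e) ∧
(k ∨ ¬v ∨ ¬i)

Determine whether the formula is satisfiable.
Yes

Yes, the formula is satisfiable.

One satisfying assignment is: i=False, v=True, k=False, e=False, x=True

Verification: With this assignment, all 18 clauses evaluate to true.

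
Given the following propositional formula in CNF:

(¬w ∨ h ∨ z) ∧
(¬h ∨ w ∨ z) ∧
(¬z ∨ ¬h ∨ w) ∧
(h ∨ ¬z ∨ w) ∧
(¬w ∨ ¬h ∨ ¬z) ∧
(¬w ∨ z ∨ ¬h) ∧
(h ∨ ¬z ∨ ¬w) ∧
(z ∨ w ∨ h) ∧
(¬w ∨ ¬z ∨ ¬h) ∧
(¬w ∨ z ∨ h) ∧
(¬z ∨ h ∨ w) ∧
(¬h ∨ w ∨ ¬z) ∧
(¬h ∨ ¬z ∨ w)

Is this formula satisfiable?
No

No, the formula is not satisfiable.

No assignment of truth values to the variables can make all 13 clauses true simultaneously.

The formula is UNSAT (unsatisfiable).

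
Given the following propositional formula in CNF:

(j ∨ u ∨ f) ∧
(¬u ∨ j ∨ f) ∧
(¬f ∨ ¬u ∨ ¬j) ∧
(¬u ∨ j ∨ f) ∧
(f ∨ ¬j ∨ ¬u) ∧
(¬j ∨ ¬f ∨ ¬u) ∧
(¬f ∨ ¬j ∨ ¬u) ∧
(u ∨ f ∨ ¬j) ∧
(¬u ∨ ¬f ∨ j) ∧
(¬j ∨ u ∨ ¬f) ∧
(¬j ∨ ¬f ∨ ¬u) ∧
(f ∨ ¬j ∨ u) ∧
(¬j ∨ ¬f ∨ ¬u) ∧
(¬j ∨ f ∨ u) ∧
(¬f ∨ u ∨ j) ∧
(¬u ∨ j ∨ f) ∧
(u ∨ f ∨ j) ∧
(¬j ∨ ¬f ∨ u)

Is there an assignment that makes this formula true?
No

No, the formula is not satisfiable.

No assignment of truth values to the variables can make all 18 clauses true simultaneously.

The formula is UNSAT (unsatisfiable).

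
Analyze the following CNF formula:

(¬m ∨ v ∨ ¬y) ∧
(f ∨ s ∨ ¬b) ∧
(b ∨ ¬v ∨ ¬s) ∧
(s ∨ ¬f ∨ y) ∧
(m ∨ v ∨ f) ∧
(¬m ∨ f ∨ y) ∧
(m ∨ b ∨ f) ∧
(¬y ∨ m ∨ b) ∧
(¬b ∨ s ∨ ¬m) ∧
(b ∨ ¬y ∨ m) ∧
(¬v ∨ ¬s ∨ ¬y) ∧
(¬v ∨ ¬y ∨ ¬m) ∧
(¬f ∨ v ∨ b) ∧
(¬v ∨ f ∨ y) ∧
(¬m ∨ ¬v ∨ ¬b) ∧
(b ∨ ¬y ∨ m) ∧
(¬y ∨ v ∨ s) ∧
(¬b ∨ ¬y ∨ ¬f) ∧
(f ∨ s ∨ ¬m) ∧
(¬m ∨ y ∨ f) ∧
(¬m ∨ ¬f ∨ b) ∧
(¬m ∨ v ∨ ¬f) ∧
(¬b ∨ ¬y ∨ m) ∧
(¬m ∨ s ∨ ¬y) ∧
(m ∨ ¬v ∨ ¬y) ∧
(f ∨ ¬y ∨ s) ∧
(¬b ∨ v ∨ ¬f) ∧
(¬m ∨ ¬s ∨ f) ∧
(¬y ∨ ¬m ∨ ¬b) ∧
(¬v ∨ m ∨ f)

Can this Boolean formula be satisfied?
Yes

Yes, the formula is satisfiable.

One satisfying assignment is: y=False, v=True, s=True, m=False, b=True, f=True

Verification: With this assignment, all 30 clauses evaluate to true.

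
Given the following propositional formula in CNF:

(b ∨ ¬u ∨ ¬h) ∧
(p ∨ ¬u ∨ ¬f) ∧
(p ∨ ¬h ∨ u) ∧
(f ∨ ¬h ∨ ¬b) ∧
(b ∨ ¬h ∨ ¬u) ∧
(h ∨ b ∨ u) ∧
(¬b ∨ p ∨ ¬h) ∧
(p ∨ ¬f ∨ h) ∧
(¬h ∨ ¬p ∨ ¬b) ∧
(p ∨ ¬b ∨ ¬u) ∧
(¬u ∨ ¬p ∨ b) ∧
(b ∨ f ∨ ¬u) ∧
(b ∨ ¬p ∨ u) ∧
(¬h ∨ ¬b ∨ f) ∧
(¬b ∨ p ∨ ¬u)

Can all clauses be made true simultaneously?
Yes

Yes, the formula is satisfiable.

One satisfying assignment is: u=False, b=True, p=False, f=False, h=False

Verification: With this assignment, all 15 clauses evaluate to true.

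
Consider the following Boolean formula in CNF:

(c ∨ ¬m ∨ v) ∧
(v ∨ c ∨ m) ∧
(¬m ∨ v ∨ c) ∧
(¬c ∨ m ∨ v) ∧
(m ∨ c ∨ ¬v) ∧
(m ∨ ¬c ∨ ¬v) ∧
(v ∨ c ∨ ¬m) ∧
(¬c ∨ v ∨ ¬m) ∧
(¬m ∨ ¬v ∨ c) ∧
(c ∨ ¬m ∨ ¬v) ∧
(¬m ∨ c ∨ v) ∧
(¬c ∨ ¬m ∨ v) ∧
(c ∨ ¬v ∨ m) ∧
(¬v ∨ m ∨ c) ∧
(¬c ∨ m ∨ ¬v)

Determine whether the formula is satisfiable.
Yes

Yes, the formula is satisfiable.

One satisfying assignment is: m=True, v=True, c=True

Verification: With this assignment, all 15 clauses evaluate to true.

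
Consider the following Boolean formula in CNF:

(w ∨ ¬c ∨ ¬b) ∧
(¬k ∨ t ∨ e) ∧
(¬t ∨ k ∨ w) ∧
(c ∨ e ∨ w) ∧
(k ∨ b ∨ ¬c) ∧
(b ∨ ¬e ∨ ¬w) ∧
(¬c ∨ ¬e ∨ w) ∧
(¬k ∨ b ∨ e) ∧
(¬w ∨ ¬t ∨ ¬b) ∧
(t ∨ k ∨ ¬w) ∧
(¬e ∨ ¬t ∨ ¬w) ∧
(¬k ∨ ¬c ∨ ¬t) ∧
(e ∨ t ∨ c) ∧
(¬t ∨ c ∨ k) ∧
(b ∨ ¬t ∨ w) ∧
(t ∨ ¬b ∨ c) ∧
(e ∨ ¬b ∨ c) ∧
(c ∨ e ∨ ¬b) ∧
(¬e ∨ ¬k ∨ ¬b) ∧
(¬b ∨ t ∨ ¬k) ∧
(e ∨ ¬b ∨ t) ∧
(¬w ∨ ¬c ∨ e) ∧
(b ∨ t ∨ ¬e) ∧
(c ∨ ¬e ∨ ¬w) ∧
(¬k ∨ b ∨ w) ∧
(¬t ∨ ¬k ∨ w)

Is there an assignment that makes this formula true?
No

No, the formula is not satisfiable.

No assignment of truth values to the variables can make all 26 clauses true simultaneously.

The formula is UNSAT (unsatisfiable).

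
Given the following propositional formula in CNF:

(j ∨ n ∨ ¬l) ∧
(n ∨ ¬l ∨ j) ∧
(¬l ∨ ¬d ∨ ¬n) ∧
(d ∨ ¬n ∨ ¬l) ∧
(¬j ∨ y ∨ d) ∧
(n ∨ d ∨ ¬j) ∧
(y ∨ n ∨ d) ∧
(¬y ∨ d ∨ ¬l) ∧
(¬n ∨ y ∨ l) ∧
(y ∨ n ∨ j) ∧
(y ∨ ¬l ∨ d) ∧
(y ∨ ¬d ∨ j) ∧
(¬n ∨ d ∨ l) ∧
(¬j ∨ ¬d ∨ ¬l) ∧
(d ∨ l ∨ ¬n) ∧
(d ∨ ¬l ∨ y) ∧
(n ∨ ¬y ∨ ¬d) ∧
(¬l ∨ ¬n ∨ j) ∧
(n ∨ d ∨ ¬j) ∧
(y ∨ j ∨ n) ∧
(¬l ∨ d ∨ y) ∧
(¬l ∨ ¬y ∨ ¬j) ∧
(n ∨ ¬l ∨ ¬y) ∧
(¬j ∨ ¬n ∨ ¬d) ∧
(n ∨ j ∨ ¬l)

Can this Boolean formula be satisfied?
Yes

Yes, the formula is satisfiable.

One satisfying assignment is: l=False, j=True, d=True, n=False, y=False

Verification: With this assignment, all 25 clauses evaluate to true.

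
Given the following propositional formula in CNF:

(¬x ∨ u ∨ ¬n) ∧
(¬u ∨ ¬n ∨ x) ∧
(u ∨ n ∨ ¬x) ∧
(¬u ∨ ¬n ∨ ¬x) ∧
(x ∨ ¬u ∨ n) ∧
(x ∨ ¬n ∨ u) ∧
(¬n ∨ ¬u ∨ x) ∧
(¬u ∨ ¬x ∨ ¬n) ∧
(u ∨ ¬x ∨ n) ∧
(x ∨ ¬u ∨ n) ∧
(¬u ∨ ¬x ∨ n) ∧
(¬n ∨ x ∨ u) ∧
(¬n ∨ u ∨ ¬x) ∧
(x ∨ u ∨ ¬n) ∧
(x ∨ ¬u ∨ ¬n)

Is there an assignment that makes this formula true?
Yes

Yes, the formula is satisfiable.

One satisfying assignment is: x=False, u=False, n=False

Verification: With this assignment, all 15 clauses evaluate to true.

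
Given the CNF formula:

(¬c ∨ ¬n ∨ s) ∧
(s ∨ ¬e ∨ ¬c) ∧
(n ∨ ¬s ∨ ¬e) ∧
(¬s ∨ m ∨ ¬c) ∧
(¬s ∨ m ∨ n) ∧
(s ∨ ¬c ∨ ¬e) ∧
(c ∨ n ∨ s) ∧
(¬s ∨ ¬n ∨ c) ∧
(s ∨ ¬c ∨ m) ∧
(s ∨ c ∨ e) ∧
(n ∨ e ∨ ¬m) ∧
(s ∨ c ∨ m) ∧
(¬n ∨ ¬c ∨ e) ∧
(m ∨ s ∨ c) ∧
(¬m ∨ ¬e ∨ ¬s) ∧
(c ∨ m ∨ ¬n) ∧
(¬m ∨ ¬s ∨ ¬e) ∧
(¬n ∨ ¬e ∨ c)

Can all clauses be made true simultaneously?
No

No, the formula is not satisfiable.

No assignment of truth values to the variables can make all 18 clauses true simultaneously.

The formula is UNSAT (unsatisfiable).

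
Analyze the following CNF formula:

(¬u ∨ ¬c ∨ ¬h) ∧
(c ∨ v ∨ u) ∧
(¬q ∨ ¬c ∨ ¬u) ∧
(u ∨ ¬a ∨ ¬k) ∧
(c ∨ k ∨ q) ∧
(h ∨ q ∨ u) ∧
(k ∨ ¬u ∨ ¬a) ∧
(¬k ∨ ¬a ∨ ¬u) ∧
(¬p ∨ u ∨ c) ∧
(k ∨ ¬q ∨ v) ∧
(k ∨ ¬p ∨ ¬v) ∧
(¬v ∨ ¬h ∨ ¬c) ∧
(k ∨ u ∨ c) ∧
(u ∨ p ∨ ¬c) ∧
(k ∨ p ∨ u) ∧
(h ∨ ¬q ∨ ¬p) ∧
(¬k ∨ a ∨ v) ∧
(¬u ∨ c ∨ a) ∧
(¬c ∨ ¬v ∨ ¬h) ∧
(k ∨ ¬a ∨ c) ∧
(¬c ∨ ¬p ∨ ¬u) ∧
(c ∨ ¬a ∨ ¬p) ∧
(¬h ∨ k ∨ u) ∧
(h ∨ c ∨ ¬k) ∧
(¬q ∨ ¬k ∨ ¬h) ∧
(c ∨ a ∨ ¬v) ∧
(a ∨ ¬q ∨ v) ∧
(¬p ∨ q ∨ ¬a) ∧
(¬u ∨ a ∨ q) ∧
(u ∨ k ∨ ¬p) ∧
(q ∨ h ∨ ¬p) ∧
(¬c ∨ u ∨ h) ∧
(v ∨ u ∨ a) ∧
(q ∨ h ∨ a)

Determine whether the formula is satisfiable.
No

No, the formula is not satisfiable.

No assignment of truth values to the variables can make all 34 clauses true simultaneously.

The formula is UNSAT (unsatisfiable).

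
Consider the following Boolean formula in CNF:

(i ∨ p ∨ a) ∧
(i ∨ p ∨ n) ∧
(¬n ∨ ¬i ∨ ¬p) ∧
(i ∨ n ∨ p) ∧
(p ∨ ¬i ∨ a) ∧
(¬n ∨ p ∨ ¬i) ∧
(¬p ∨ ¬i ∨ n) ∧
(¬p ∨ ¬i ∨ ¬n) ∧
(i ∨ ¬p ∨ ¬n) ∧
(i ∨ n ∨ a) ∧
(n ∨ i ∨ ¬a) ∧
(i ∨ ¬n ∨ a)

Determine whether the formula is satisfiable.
Yes

Yes, the formula is satisfiable.

One satisfying assignment is: n=False, p=False, i=True, a=True

Verification: With this assignment, all 12 clauses evaluate to true.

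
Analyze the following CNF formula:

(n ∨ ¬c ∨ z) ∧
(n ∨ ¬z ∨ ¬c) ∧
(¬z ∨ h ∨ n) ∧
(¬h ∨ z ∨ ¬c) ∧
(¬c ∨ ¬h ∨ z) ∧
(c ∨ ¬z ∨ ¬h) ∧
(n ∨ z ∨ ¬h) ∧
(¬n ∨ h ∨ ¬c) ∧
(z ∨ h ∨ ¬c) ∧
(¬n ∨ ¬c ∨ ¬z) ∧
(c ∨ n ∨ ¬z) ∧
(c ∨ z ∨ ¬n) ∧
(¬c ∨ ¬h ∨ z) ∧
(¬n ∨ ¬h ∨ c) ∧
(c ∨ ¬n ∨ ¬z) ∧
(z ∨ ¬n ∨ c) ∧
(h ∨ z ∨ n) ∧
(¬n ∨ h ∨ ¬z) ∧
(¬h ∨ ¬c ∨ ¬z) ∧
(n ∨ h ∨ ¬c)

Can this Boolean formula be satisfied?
No

No, the formula is not satisfiable.

No assignment of truth values to the variables can make all 20 clauses true simultaneously.

The formula is UNSAT (unsatisfiable).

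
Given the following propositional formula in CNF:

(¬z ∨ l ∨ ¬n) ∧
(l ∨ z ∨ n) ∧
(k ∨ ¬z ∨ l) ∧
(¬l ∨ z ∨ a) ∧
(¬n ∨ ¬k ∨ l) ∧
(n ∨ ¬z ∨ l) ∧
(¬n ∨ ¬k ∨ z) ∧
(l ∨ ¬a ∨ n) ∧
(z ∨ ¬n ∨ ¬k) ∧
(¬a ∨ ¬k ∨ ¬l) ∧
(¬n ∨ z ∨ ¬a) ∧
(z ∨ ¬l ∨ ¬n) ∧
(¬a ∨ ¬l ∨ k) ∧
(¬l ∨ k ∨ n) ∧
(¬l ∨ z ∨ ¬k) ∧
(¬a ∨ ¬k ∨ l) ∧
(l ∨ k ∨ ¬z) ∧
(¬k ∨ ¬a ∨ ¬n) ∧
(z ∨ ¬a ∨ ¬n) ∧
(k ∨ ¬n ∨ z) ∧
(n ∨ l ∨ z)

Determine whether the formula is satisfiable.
Yes

Yes, the formula is satisfiable.

One satisfying assignment is: l=True, a=False, z=True, n=False, k=True

Verification: With this assignment, all 21 clauses evaluate to true.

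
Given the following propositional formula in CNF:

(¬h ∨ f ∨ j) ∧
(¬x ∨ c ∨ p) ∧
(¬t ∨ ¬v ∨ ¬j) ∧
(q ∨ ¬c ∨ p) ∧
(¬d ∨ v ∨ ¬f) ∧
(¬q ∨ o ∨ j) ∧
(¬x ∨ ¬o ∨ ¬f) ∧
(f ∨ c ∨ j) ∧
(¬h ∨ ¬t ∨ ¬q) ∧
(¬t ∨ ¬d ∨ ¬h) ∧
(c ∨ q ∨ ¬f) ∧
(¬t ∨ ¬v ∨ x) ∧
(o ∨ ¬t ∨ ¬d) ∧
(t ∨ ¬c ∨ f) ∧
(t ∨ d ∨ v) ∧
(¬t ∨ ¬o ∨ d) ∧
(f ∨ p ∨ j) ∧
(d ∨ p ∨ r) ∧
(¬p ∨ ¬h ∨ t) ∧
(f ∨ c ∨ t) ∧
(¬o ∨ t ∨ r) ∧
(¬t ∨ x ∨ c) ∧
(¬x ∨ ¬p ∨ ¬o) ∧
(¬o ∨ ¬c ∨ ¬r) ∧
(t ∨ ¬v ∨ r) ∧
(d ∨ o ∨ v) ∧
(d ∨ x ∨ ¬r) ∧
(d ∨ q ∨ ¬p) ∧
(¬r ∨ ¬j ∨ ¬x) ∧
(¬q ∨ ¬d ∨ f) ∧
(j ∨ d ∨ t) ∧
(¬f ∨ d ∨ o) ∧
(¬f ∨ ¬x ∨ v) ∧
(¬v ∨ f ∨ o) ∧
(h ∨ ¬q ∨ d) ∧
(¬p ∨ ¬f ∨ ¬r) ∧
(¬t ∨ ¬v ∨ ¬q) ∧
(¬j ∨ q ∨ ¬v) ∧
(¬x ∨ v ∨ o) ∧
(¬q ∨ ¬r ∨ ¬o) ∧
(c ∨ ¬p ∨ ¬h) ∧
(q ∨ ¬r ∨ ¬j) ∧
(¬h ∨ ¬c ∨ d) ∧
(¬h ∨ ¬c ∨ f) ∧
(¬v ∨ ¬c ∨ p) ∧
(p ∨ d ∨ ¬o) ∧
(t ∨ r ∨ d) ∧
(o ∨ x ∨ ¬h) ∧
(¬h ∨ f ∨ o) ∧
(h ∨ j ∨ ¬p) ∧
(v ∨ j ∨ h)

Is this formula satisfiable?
Yes

Yes, the formula is satisfiable.

One satisfying assignment is: c=False, h=False, p=False, j=True, t=False, f=True, x=False, r=True, d=True, v=True, q=True, o=False

Verification: With this assignment, all 51 clauses evaluate to true.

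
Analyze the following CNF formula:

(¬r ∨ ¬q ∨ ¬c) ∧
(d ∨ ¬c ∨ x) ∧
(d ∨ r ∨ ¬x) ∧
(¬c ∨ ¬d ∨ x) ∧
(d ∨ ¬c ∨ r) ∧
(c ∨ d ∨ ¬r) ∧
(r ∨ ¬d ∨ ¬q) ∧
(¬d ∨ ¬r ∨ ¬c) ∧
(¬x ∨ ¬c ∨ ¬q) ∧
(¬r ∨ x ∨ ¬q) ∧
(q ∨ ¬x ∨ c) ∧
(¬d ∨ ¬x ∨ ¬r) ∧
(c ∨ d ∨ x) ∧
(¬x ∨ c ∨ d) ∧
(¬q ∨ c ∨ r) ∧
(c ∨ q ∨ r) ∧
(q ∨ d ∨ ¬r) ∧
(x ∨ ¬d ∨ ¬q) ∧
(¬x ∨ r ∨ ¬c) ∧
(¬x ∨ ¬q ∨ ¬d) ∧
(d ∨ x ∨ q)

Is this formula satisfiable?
Yes

Yes, the formula is satisfiable.

One satisfying assignment is: r=True, c=False, q=False, x=False, d=True

Verification: With this assignment, all 21 clauses evaluate to true.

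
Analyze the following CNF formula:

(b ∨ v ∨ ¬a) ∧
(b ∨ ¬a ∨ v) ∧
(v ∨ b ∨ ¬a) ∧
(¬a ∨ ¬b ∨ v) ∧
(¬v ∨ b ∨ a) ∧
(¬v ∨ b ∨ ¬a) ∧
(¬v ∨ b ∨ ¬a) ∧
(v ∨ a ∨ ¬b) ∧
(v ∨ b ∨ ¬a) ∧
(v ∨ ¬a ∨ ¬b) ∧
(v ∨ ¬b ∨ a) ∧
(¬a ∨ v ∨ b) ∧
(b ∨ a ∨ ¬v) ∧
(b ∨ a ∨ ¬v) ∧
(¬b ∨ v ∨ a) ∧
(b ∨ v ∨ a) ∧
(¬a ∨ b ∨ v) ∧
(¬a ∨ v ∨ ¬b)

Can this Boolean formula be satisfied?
Yes

Yes, the formula is satisfiable.

One satisfying assignment is: a=False, b=True, v=True

Verification: With this assignment, all 18 clauses evaluate to true.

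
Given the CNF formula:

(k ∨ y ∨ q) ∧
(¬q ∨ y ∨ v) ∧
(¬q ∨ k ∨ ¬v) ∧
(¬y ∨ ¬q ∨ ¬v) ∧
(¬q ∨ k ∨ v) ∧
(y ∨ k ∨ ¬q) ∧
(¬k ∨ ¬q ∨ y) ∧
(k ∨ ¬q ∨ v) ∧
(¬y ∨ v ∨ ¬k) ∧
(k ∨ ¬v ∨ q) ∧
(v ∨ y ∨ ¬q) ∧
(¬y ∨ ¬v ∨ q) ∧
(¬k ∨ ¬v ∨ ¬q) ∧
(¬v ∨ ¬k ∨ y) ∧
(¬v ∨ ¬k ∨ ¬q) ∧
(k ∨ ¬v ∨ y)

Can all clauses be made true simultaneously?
Yes

Yes, the formula is satisfiable.

One satisfying assignment is: y=False, k=True, v=False, q=False

Verification: With this assignment, all 16 clauses evaluate to true.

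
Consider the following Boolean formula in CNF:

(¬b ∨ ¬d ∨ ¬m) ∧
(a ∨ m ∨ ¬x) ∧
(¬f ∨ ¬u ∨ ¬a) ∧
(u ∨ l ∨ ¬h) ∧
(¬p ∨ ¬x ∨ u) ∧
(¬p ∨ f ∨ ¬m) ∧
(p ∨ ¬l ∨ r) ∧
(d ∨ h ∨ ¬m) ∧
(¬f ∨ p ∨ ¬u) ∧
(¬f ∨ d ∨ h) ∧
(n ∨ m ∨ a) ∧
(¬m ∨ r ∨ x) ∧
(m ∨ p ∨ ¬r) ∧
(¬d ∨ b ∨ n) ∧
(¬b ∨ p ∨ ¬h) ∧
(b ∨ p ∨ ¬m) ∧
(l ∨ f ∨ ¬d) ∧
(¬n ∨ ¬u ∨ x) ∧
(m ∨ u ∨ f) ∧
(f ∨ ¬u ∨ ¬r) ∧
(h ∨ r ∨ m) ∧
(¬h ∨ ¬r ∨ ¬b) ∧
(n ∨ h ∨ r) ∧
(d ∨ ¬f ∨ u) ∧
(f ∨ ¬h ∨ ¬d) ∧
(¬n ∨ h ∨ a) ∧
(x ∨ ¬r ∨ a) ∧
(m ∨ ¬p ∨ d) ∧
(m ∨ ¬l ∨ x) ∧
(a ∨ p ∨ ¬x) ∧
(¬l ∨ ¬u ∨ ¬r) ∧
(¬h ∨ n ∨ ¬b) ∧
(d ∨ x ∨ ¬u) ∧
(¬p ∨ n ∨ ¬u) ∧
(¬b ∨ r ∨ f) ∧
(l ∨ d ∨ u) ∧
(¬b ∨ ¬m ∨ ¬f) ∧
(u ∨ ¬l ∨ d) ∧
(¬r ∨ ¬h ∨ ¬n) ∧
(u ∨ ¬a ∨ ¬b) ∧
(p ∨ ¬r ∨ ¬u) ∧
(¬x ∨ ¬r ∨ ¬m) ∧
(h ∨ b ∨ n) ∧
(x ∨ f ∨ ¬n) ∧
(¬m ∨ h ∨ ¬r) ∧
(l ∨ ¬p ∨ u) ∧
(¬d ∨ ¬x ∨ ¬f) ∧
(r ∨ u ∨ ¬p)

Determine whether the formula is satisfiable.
Yes

Yes, the formula is satisfiable.

One satisfying assignment is: f=False, x=True, d=False, r=False, a=True, l=False, m=False, u=True, b=False, n=False, h=True, p=False

Verification: With this assignment, all 48 clauses evaluate to true.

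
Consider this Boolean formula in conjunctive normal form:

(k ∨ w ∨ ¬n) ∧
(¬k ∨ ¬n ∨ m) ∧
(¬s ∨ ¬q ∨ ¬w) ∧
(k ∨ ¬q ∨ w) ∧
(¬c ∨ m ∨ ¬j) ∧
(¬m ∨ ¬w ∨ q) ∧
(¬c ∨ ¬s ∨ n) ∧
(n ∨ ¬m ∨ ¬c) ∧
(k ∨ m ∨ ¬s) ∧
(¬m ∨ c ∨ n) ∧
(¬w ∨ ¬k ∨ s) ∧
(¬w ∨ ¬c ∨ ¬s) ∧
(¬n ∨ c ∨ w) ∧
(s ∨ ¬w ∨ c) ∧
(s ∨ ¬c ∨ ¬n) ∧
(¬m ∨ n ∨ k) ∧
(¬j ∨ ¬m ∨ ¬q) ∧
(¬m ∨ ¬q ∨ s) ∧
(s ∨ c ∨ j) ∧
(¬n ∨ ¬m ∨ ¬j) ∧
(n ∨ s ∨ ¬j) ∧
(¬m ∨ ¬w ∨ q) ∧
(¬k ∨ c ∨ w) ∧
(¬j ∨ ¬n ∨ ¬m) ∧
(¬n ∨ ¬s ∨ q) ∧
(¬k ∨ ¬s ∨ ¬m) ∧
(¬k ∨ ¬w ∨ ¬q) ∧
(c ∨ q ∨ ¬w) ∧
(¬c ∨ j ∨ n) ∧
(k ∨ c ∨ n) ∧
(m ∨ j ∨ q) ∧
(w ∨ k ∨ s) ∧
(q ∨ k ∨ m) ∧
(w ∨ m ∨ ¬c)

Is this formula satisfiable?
No

No, the formula is not satisfiable.

No assignment of truth values to the variables can make all 34 clauses true simultaneously.

The formula is UNSAT (unsatisfiable).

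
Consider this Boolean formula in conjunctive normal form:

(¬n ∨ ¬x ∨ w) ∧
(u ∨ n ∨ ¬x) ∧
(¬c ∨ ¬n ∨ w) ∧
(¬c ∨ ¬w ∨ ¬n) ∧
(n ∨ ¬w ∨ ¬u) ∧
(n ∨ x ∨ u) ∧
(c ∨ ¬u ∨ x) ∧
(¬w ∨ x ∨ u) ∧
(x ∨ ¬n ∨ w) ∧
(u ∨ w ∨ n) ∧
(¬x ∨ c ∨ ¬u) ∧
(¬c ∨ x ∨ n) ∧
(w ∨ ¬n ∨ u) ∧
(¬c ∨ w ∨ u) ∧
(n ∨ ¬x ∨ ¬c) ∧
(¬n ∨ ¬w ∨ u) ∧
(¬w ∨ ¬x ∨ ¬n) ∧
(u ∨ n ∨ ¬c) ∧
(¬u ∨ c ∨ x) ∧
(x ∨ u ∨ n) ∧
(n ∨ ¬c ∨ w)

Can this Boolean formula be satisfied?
No

No, the formula is not satisfiable.

No assignment of truth values to the variables can make all 21 clauses true simultaneously.

The formula is UNSAT (unsatisfiable).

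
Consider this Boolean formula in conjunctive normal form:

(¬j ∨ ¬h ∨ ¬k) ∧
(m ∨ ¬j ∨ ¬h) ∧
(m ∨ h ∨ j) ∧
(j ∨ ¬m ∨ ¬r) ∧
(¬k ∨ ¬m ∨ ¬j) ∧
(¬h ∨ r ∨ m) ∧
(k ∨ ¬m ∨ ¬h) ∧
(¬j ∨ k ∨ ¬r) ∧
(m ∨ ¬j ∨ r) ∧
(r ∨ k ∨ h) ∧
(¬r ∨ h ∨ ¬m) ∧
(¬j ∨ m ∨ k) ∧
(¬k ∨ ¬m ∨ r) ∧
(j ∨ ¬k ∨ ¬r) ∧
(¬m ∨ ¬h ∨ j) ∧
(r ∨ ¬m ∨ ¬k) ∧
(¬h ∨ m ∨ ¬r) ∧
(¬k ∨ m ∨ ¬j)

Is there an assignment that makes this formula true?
No

No, the formula is not satisfiable.

No assignment of truth values to the variables can make all 18 clauses true simultaneously.

The formula is UNSAT (unsatisfiable).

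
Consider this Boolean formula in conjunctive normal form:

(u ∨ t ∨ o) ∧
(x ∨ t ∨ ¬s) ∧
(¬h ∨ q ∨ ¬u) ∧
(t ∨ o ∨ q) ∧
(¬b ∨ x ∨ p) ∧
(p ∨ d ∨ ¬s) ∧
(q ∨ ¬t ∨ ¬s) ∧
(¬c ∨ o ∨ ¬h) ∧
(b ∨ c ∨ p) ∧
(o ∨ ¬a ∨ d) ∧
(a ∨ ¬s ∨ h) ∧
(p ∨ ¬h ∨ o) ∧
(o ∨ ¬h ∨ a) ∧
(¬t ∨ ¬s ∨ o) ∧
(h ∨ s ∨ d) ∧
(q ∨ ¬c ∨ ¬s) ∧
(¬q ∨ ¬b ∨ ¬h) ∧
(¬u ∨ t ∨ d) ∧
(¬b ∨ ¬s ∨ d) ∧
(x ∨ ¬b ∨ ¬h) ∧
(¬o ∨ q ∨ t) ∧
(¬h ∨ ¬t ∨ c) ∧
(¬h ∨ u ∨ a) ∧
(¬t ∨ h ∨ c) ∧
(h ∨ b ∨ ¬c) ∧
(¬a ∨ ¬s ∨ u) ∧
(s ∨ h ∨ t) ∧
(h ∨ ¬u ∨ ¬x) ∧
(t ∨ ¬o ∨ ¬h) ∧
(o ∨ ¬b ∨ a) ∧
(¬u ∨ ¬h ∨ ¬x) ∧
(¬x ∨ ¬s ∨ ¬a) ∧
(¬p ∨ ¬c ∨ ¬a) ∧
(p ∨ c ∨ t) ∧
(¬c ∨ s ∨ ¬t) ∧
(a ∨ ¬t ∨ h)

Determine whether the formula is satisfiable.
Yes

Yes, the formula is satisfiable.

One satisfying assignment is: q=True, o=True, u=True, d=False, c=True, a=False, b=False, t=True, h=True, p=True, x=False, s=True

Verification: With this assignment, all 36 clauses evaluate to true.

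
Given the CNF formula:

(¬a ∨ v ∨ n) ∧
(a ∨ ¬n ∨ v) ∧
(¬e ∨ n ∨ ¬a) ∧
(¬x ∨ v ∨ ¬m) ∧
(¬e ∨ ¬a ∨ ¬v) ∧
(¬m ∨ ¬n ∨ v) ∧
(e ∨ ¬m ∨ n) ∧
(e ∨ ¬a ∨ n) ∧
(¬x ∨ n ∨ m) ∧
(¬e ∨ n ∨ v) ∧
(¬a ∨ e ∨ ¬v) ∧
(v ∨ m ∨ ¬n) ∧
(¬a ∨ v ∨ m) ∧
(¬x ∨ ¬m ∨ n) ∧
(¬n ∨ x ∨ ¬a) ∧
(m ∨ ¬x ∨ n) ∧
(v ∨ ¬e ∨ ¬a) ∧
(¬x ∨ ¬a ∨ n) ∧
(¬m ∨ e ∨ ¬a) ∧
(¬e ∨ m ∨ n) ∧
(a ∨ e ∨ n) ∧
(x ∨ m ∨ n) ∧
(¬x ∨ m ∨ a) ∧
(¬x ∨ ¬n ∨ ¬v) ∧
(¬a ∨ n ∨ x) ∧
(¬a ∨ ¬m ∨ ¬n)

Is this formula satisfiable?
Yes

Yes, the formula is satisfiable.

One satisfying assignment is: v=True, a=False, n=True, x=False, m=False, e=False

Verification: With this assignment, all 26 clauses evaluate to true.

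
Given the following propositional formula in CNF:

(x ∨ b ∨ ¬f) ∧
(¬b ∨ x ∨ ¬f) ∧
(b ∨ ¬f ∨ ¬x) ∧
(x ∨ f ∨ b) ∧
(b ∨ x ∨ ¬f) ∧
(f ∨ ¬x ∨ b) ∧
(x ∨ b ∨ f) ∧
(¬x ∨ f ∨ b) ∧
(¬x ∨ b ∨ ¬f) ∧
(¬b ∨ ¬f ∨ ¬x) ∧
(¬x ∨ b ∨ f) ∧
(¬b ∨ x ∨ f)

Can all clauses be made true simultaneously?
Yes

Yes, the formula is satisfiable.

One satisfying assignment is: x=True, f=False, b=True

Verification: With this assignment, all 12 clauses evaluate to true.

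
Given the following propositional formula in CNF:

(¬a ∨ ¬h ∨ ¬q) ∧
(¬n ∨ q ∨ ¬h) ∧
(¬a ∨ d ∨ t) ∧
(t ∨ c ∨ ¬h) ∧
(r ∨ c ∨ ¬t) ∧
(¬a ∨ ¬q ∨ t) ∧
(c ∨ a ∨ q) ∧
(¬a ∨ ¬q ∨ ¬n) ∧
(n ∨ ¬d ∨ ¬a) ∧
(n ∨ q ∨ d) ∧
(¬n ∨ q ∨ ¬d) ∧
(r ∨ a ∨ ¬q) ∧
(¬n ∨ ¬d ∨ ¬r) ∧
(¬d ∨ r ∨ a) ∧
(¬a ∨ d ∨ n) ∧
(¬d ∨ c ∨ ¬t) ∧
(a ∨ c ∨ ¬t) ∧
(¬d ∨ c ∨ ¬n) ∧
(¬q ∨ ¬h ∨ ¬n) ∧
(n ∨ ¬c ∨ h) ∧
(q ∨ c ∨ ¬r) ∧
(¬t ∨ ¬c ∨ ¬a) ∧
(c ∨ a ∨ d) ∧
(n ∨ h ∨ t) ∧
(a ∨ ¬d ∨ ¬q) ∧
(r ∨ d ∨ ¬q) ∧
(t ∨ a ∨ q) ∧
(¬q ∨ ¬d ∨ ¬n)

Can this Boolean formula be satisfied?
Yes

Yes, the formula is satisfiable.

One satisfying assignment is: r=True, n=False, a=False, c=True, q=True, d=False, t=False, h=True

Verification: With this assignment, all 28 clauses evaluate to true.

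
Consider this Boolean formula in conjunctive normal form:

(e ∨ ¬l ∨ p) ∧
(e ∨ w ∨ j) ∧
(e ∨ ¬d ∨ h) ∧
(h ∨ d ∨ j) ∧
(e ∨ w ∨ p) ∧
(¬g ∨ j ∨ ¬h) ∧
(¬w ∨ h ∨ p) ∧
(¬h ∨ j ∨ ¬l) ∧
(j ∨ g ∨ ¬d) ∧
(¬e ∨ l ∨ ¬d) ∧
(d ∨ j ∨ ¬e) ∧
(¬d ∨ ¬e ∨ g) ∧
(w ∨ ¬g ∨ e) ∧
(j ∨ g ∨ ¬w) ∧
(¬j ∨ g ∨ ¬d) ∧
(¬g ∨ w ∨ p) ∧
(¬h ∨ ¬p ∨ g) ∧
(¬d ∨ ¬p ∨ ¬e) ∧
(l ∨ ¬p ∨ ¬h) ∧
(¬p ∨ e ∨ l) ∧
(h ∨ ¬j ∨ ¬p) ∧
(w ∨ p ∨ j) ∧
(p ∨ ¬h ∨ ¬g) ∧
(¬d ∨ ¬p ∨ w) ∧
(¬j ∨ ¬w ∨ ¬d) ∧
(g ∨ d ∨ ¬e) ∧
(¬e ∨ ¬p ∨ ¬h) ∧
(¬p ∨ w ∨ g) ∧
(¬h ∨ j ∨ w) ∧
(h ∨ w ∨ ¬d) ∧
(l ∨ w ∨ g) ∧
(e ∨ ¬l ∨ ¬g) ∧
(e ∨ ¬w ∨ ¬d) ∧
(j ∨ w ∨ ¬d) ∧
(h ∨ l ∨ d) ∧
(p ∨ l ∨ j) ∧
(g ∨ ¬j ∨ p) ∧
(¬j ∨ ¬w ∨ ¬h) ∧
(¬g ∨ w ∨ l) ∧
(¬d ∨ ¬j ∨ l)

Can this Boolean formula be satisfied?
No

No, the formula is not satisfiable.

No assignment of truth values to the variables can make all 40 clauses true simultaneously.

The formula is UNSAT (unsatisfiable).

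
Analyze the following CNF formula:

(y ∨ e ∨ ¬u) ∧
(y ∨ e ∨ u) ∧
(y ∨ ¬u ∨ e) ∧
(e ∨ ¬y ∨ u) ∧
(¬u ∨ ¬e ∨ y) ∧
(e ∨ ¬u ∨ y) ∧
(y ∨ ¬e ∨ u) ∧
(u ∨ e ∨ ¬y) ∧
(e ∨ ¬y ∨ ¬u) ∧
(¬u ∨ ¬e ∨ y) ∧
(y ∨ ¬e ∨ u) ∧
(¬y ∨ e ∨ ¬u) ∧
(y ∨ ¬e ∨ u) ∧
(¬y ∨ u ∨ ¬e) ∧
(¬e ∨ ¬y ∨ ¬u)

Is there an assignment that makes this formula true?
No

No, the formula is not satisfiable.

No assignment of truth values to the variables can make all 15 clauses true simultaneously.

The formula is UNSAT (unsatisfiable).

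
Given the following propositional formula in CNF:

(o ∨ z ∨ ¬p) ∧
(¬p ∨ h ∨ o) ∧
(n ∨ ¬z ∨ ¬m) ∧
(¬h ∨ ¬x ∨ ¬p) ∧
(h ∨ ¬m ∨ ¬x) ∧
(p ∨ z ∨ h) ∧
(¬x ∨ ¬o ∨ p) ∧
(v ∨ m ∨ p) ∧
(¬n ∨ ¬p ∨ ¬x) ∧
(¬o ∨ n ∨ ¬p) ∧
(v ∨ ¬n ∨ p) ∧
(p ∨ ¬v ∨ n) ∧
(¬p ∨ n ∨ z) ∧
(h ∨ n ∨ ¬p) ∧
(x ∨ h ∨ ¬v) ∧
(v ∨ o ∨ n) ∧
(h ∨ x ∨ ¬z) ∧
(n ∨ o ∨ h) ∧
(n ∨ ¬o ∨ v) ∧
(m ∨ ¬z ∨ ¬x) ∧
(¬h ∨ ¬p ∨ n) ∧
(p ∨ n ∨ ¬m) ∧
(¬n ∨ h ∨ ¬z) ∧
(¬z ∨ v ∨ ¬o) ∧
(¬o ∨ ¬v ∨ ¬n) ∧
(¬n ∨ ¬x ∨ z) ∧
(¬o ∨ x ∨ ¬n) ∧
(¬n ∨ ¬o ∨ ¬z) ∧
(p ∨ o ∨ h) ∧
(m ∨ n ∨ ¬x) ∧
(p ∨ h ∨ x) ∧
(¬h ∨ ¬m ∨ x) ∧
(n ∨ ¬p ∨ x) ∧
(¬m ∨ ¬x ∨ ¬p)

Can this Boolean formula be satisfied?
Yes

Yes, the formula is satisfiable.

One satisfying assignment is: n=True, z=True, p=True, h=True, x=False, v=False, m=False, o=False

Verification: With this assignment, all 34 clauses evaluate to true.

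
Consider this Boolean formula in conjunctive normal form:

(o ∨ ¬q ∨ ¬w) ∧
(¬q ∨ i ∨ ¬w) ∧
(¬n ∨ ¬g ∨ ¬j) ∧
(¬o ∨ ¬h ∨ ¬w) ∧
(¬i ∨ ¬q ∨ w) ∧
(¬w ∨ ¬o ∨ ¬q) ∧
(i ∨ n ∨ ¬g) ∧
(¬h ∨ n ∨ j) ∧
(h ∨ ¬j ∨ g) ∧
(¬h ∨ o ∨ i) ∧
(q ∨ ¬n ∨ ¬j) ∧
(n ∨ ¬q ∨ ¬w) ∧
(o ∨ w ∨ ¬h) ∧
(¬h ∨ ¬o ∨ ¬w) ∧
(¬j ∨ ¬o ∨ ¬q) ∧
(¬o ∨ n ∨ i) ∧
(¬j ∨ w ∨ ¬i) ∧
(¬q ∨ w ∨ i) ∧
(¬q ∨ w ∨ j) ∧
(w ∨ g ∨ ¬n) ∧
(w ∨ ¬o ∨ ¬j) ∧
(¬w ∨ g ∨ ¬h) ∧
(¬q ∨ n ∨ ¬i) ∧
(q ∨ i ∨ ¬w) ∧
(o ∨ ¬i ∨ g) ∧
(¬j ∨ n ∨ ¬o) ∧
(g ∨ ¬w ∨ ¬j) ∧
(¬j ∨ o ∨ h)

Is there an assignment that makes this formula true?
Yes

Yes, the formula is satisfiable.

One satisfying assignment is: i=False, q=False, w=False, h=False, g=False, n=False, o=False, j=False

Verification: With this assignment, all 28 clauses evaluate to true.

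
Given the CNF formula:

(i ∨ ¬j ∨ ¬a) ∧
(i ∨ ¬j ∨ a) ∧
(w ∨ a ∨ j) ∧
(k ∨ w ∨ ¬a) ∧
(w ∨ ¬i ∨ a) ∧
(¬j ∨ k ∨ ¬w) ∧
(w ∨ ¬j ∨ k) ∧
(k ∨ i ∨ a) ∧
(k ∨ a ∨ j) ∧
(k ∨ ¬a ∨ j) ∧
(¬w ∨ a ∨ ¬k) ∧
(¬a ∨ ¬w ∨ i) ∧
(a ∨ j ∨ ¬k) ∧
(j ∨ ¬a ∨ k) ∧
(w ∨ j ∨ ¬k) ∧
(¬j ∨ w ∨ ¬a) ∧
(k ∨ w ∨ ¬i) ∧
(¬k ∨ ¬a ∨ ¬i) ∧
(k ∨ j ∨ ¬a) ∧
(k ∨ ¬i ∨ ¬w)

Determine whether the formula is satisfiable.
No

No, the formula is not satisfiable.

No assignment of truth values to the variables can make all 20 clauses true simultaneously.

The formula is UNSAT (unsatisfiable).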